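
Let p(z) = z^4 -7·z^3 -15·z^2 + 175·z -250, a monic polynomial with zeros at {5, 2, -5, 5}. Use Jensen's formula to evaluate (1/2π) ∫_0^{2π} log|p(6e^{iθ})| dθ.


Zeros: -5, 2, 5, 5; r = 6.
Inside |z| < r: -5, 2, 5, 5. Outside (|z| ≥ r): ∅.
p(0) = -250, so log|p(0)| = log(250) = 5.5215.
Apply Jensen: I(r) = log|p(0)| + Σ_k log(r/|z_k|), summed over zeros inside |z| < r.
  log(r/|z_k|) for z_k = 5: log(6/5) = 0.1823
  log(r/|z_k|) for z_k = 2: log(6/2) = 1.0986
  log(r/|z_k|) for z_k = -5: log(6/5) = 0.1823
  log(r/|z_k|) for z_k = 5: log(6/5) = 0.1823
Sum over inside zeros: 1.6456.
I(r) = log|p(0)| + (inside sum) = 5.5215 + 1.6456 = 7.1670.
Closed form (all zeros inside, monic): I(r) = n·log(r) = 4·log(6) = 7.1670. ✓

I(r) ≈ 7.1670.


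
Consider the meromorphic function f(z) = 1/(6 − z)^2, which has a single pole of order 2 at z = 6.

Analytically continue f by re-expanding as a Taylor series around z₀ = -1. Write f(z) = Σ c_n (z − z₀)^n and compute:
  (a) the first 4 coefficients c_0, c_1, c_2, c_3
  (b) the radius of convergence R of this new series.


Let w = z − z₀, so z = z₀ + w.
Then 6 − z = 6 − (z₀ + w) = (6 − z₀) − w = 7 − w.
f(z) = 1/(7 − w)^2 = (1/(7)^2) · (1 − w/(7))^{−2}.
By the binomial series (1−u)^{−2} = Σ_{n≥0} C(n+1, 1) u^n for |u|<1, with u = w/(7):
  c_n = C(n+1, 1) / (7)^(n+2).
  c_0 = 1/(7)^2 = 1/49.
  c_1 = 2/(7)^3 = 2/343.
  c_2 = 3/(7)^4 = 3/2401.
  c_3 = 4/(7)^5 = 4/16807.
The series is valid for |w/d| < 1, i.e. |z − z₀| < |d|.
Radius of convergence: R = |6 − z₀| = |7| = 7 (distance from z₀ to the singularity z = 6).

c_0 = 1/49, c_1 = 2/343, c_2 = 3/2401, c_3 = 4/16807; R = 7.


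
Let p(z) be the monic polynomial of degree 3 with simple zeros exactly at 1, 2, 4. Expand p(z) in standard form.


The polynomial is p(z) = ∏_{α ∈ S} (z − α), where S = {1, 2, 4}.
Expanding the product yields: p(z) = z^3 -7·z^2 + 14·z -8.
The resulting polynomial has degree 3 and real coefficients as required.

p(z) = z^3 -7·z^2 + 14·z -8.


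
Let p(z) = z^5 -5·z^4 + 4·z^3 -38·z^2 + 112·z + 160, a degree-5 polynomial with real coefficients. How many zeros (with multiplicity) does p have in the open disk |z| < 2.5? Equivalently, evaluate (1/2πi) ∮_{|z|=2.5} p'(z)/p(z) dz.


The zeros of p are: 4, (-1 + 3i), (-1 - 3i), 4, -1.
Their magnitudes are: 4, 3.162, 3.162, 4, 1.
Zeros with |z| < R = 2.5: -1.
Count = 1.
By the argument principle, (1/2πi) ∮_{|z|=R} p'(z)/p(z) dz equals exactly this count.

Number of zeros inside |z| < 2.5: 1.


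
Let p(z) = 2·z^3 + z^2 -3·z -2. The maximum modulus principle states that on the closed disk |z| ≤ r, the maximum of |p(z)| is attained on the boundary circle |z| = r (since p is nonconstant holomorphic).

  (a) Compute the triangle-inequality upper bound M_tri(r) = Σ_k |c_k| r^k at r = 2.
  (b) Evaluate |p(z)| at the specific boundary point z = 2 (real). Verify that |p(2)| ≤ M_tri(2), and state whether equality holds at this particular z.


Coefficients: c_0 = -2, c_1 = -3, c_2 = 1, c_3 = 2. Radius r = 2.
Part (a). Triangle bound: M_tri(r) = Σ_k |c_k| r^k
  = |-2|·2^0 + |-3|·2^1 + |1|·2^2 + |2|·2^3
  = 2 + 6 + 4 + 16 = 28.
This bounds M(r) := max_{|z|=r} |p(z)| from above; equality holds iff all terms c_k z^k can be made to align in phase at a single z on |z|=r.
Part (b). At z = 2 (real, on the circle |z| = r):
  p(2) = (-2)·2^0 + (-3)·2^1 + (1)·2^2 + (2)·2^3 = 12.
  |p(2)| = 12.
Check: |p(2)| = 12 ≤ 28 = M_tri(2). ✓ Equality does not hold at z = 2 (the coefficients have mixed signs, so the terms do not all align in phase there).

M_tri(2) = 28; |p(2)| = 12; equality at z=2: no.


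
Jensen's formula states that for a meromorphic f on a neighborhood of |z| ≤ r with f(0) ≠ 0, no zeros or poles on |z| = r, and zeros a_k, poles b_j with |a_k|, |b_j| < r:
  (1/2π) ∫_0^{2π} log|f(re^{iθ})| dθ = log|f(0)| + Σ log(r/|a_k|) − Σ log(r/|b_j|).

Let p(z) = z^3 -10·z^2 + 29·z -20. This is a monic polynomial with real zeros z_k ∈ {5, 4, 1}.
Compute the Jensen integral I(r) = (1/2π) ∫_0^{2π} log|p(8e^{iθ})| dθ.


Zeros: 1, 4, 5; r = 8.
Inside |z| < r: 1, 4, 5. Outside (|z| ≥ r): ∅.
p(0) = -20, so log|p(0)| = log(20) = 2.9957.
Apply Jensen: I(r) = log|p(0)| + Σ_k log(r/|z_k|), summed over zeros inside |z| < r.
  log(r/|z_k|) for z_k = 5: log(8/5) = 0.4700
  log(r/|z_k|) for z_k = 4: log(8/4) = 0.6931
  log(r/|z_k|) for z_k = 1: log(8/1) = 2.0794
Sum over inside zeros: 3.2426.
I(r) = log|p(0)| + (inside sum) = 2.9957 + 3.2426 = 6.2383.
Closed form (all zeros inside, monic): I(r) = n·log(r) = 3·log(8) = 6.2383. ✓

I(r) ≈ 6.2383.


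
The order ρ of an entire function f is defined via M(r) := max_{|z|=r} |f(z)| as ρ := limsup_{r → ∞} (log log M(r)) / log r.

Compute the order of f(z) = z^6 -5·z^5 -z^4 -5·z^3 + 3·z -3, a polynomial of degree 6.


|f(z)| ≤ Σ|c_k|·r^k = O(r^6) as r → ∞. Polynomial growth is O(e^{r^ε}) for every ε > 0 (since r^6/e^{r^ε} → 0), so ρ ≤ ε for all ε > 0, i.e. ρ = 0. Every nonconstant polynomial has order 0.
Therefore ρ = 0.

Order ρ = 0.


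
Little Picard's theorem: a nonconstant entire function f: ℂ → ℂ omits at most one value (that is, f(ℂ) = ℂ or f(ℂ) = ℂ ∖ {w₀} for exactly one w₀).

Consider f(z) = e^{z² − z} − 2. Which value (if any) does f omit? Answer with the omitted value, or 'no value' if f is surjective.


Little Picard bounds the complement of f(ℂ) to at most one point.
The exponent g(z) = z² − z is a nonconstant polynomial, hence surjective onto ℂ. So e^{g(z)} takes every value in {e^w : w ∈ ℂ} = ℂ ∖ {0}. Adding -2 shifts the range to ℂ ∖ {-2}. f omits exactly -2.

Omitted value: -2.


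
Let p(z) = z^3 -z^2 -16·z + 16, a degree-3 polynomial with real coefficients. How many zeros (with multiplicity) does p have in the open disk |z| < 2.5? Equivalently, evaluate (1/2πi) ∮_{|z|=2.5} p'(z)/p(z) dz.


The zeros of p are: -4, 1, 4.
Their magnitudes are: 4, 1, 4.
Zeros with |z| < R = 2.5: 1.
Count = 1.
By the argument principle, (1/2πi) ∮_{|z|=R} p'(z)/p(z) dz equals exactly this count.

Number of zeros inside |z| < 2.5: 1.


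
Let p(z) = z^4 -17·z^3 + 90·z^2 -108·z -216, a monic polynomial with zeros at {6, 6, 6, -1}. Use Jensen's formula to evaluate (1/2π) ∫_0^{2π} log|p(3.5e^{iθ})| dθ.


Zeros: -1, 6, 6, 6; r = 3.5.
Inside |z| < r: -1. Outside (|z| ≥ r): 6, 6, 6.
p(0) = -216, so log|p(0)| = log(216) = 5.3753.
Apply Jensen: I(r) = log|p(0)| + Σ_k log(r/|z_k|), summed over zeros inside |z| < r.
  log(r/|z_k|) for z_k = -1: log(3.5/1) = 1.2528
  Outside zeros (6, 6, 6) contribute nothing to the Jensen sum.
Sum over inside zeros: 1.2528.
I(r) = log|p(0)| + (inside sum) = 5.3753 + 1.2528 = 6.6280.
Note: since some zeros are outside |z| ≤ r, the simplified n·log(r) form does NOT apply — only the inside zeros contribute.

I(r) ≈ 6.6280.


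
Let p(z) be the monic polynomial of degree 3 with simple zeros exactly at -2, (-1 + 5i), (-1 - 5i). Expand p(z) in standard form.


The polynomial is p(z) = ∏_{α ∈ S} (z − α), where S = {-2, (-1 + 5i), (-1 - 5i)}.
Expanding the product yields: p(z) = z^3 + 4·z^2 + 30·z + 52.
Note conjugate pairs combine to real quadratics: (z − (-1+5i))(z − (-1−5i)) = z² + 2z + 26.
The resulting polynomial has degree 3 and real coefficients as required.

p(z) = z^3 + 4·z^2 + 30·z + 52.


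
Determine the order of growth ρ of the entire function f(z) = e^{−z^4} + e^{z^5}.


Each summand is entire of order 4 and 5 respectively (as in the single-exponential case). The order of a sum is at most the max of the orders, so ρ ≤ 5. For the lower bound: on |z|=r choose arg z so that 1z^5 is real positive; then |e^{1z^5}| = e^{1r^5} while |e^{-1z^4}| ≤ e^{1r^4} = o(e^{1r^5}). So |f| ≥ e^{1r^5}(1 − o(1)) and ρ ≥ 5. Hence ρ = max(4, 5) = 5.
Therefore ρ = 5.

Order ρ = 5.


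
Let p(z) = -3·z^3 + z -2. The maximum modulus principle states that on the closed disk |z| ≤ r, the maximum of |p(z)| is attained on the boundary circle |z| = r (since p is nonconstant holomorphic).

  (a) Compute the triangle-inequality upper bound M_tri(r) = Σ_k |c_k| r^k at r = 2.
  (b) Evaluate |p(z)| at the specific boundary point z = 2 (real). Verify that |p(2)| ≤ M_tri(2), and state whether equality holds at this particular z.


Coefficients: c_0 = -2, c_1 = 1, c_2 = 0, c_3 = -3. Radius r = 2.
Part (a). Triangle bound: M_tri(r) = Σ_k |c_k| r^k
  = |-2|·2^0 + |1|·2^1 + |0|·2^2 + |-3|·2^3
  = 2 + 2 + 0 + 24 = 28.
This bounds M(r) := max_{|z|=r} |p(z)| from above; equality holds iff all terms c_k z^k can be made to align in phase at a single z on |z|=r.
Part (b). At z = 2 (real, on the circle |z| = r):
  p(2) = (-2)·2^0 + (1)·2^1 + (0)·2^2 + (-3)·2^3 = -24.
  |p(2)| = 24.
Check: |p(2)| = 24 ≤ 28 = M_tri(2). ✓ Equality does not hold at z = 2 (the coefficients have mixed signs, so the terms do not all align in phase there).

M_tri(2) = 28; |p(2)| = 24; equality at z=2: no.


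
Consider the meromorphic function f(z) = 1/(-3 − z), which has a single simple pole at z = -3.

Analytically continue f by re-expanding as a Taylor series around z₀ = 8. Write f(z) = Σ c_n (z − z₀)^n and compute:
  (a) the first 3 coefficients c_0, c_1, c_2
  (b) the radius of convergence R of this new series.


Let w = z − z₀, so z = z₀ + w.
Then -3 − z = -3 − (z₀ + w) = (-3 − z₀) − w = -11 − w.
f(z) = 1/(-11 − w) = (1/(-11)) · 1/(1 − w/(-11)) = Σ_{n≥0} w^n / (-11)^(n+1).
So c_n = 1/(-11)^(n+1):
  c_0 = 1/(-11)^1 = -1/11.
  c_1 = 1/(-11)^2 = 1/121.
  c_2 = 1/(-11)^3 = -1/1331.
The series is valid for |w/d| < 1, i.e. |z − z₀| < |d|.
Radius of convergence: R = |-3 − z₀| = |-11| = 11 (distance from z₀ to the singularity z = -3).

c_0 = -1/11, c_1 = 1/121, c_2 = -1/1331; R = 11.


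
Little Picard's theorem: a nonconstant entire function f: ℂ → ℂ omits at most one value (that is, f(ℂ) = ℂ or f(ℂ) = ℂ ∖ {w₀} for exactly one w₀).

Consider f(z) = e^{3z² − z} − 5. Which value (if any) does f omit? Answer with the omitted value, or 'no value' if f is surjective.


Little Picard bounds the complement of f(ℂ) to at most one point.
The exponent g(z) = 3z² − z is a nonconstant polynomial, hence surjective onto ℂ. So e^{g(z)} takes every value in {e^w : w ∈ ℂ} = ℂ ∖ {0}. Adding -5 shifts the range to ℂ ∖ {-5}. f omits exactly -5.

Omitted value: -5.


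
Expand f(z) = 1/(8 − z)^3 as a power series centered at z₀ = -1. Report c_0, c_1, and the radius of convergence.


Let w = z − z₀, so z = z₀ + w.
Then 8 − z = 8 − (z₀ + w) = (8 − z₀) − w = 9 − w.
f(z) = 1/(9 − w)^3 = (1/(9)^3) · (1 − w/(9))^{−3}.
By the binomial series (1−u)^{−3} = Σ_{n≥0} C(n+2, 2) u^n for |u|<1, with u = w/(9):
  c_n = C(n+2, 2) / (9)^(n+3).
  c_0 = 1/(9)^3 = 1/729.
  c_1 = 3/(9)^4 = 1/2187.
The series is valid for |w/d| < 1, i.e. |z − z₀| < |d|.
Radius of convergence: R = |8 − z₀| = |9| = 9 (distance from z₀ to the singularity z = 8).

c_0 = 1/729, c_1 = 1/2187; R = 9.


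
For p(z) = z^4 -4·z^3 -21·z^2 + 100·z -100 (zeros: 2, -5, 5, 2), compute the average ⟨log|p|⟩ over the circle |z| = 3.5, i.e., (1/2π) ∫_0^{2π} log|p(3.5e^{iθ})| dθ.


Zeros: -5, 2, 2, 5; r = 3.5.
Inside |z| < r: 2, 2. Outside (|z| ≥ r): -5, 5.
p(0) = -100, so log|p(0)| = log(100) = 4.6052.
Apply Jensen: I(r) = log|p(0)| + Σ_k log(r/|z_k|), summed over zeros inside |z| < r.
  log(r/|z_k|) for z_k = 2: log(3.5/2) = 0.5596
  log(r/|z_k|) for z_k = 2: log(3.5/2) = 0.5596
  Outside zeros (-5, 5) contribute nothing to the Jensen sum.
Sum over inside zeros: 1.1192.
I(r) = log|p(0)| + (inside sum) = 4.6052 + 1.1192 = 5.7244.
Note: since some zeros are outside |z| ≤ r, the simplified n·log(r) form does NOT apply — only the inside zeros contribute.

I(r) ≈ 5.7244.


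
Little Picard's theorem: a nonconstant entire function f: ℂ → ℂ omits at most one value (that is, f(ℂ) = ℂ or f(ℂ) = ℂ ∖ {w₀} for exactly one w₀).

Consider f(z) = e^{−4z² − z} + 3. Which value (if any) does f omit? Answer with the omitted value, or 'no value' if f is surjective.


Little Picard bounds the complement of f(ℂ) to at most one point.
The exponent g(z) = −4z² − z is a nonconstant polynomial, hence surjective onto ℂ. So e^{g(z)} takes every value in {e^w : w ∈ ℂ} = ℂ ∖ {0}. Adding 3 shifts the range to ℂ ∖ {3}. f omits exactly 3.

Omitted value: 3.


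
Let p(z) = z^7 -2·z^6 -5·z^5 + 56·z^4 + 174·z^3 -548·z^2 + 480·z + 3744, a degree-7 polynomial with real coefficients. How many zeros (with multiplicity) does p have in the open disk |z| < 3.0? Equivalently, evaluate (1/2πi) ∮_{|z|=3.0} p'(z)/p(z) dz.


The zeros of p are: (3 + 3i), (3 - 3i), -2, (2 + 2i), (2 - 2i), (-3 + 2i), (-3 - 2i).
Their magnitudes are: 4.243, 4.243, 2, 2.828, 2.828, 3.606, 3.606.
Zeros with |z| < R = 3.0: -2, (2 + 2i), (2 - 2i).
Count = 3.
By the argument principle, (1/2πi) ∮_{|z|=R} p'(z)/p(z) dz equals exactly this count.

Number of zeros inside |z| < 3.0: 3.


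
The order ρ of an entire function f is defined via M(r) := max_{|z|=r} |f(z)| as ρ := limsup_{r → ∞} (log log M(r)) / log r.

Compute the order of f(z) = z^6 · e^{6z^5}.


M(r) = max_{|z|=r} |1|·|z|^6·|e^{6z^5}| = 1·r^6 · e^{6r^5} (the factors attain their maxima compatibly on |z|=r). Then log M(r) = log 1 + 6·log r + 6r^5, dominated by the last term, so log log M(r) ~ 5·log r. The polynomial factor 1z^6 contributes only a log r term and does not affect the order. ρ = 5.
Therefore ρ = 5.

Order ρ = 5.


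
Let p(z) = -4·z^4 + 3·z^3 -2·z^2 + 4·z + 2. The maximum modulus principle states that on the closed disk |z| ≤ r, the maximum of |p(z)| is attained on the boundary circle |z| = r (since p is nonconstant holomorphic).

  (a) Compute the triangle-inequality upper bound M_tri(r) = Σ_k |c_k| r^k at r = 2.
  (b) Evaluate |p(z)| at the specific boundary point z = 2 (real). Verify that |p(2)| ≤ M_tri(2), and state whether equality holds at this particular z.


Coefficients: c_0 = 2, c_1 = 4, c_2 = -2, c_3 = 3, c_4 = -4. Radius r = 2.
Part (a). Triangle bound: M_tri(r) = Σ_k |c_k| r^k
  = |2|·2^0 + |4|·2^1 + |-2|·2^2 + |3|·2^3 + |-4|·2^4
  = 2 + 8 + 8 + 24 + 64 = 106.
This bounds M(r) := max_{|z|=r} |p(z)| from above; equality holds iff all terms c_k z^k can be made to align in phase at a single z on |z|=r.
Part (b). At z = 2 (real, on the circle |z| = r):
  p(2) = (2)·2^0 + (4)·2^1 + (-2)·2^2 + (3)·2^3 + (-4)·2^4 = -38.
  |p(2)| = 38.
Check: |p(2)| = 38 ≤ 106 = M_tri(2). ✓ Equality does not hold at z = 2 (the coefficients have mixed signs, so the terms do not all align in phase there).

M_tri(2) = 106; |p(2)| = 38; equality at z=2: no.


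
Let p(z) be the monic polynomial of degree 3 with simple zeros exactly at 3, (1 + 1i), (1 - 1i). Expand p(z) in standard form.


The polynomial is p(z) = ∏_{α ∈ S} (z − α), where S = {3, (1 + 1i), (1 - 1i)}.
Expanding the product yields: p(z) = z^3 -5·z^2 + 8·z -6.
Note conjugate pairs combine to real quadratics: (z − (1+1i))(z − (1−1i)) = z² − 2z + 2.
The resulting polynomial has degree 3 and real coefficients as required.

p(z) = z^3 -5·z^2 + 8·z -6.


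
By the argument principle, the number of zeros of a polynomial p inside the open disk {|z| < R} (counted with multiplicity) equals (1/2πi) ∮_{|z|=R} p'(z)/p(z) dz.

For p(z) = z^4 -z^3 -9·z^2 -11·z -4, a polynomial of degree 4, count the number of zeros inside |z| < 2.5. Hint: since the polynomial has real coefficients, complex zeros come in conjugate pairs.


The zeros of p are: -1, -1, 4, -1.
Their magnitudes are: 1, 1, 4, 1.
Zeros with |z| < R = 2.5: -1, -1, -1.
Count = 3.
By the argument principle, (1/2πi) ∮_{|z|=R} p'(z)/p(z) dz equals exactly this count.

Number of zeros inside |z| < 2.5: 3.


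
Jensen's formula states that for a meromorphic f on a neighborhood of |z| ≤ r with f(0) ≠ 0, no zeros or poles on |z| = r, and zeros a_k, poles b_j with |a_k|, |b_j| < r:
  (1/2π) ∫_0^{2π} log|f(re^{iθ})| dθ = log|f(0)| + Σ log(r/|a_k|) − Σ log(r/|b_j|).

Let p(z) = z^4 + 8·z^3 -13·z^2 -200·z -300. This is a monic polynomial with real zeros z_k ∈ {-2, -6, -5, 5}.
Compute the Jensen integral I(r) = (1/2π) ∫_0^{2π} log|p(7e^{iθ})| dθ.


Zeros: -6, -5, -2, 5; r = 7.
Inside |z| < r: -6, -5, -2, 5. Outside (|z| ≥ r): ∅.
p(0) = -300, so log|p(0)| = log(300) = 5.7038.
Apply Jensen: I(r) = log|p(0)| + Σ_k log(r/|z_k|), summed over zeros inside |z| < r.
  log(r/|z_k|) for z_k = -2: log(7/2) = 1.2528
  log(r/|z_k|) for z_k = -6: log(7/6) = 0.1542
  log(r/|z_k|) for z_k = -5: log(7/5) = 0.3365
  log(r/|z_k|) for z_k = 5: log(7/5) = 0.3365
Sum over inside zeros: 2.0799.
I(r) = log|p(0)| + (inside sum) = 5.7038 + 2.0799 = 7.7836.
Closed form (all zeros inside, monic): I(r) = n·log(r) = 4·log(7) = 7.7836. ✓

I(r) ≈ 7.7836.


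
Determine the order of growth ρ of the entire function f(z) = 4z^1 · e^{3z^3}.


M(r) = max_{|z|=r} |4|·|z|^1·|e^{3z^3}| = 4·r^1 · e^{3r^3} (the factors attain their maxima compatibly on |z|=r). Then log M(r) = log 4 + 1·log r + 3r^3, dominated by the last term, so log log M(r) ~ 3·log r. The polynomial factor 4z^1 contributes only a log r term and does not affect the order. ρ = 3.
Therefore ρ = 3.

Order ρ = 3.


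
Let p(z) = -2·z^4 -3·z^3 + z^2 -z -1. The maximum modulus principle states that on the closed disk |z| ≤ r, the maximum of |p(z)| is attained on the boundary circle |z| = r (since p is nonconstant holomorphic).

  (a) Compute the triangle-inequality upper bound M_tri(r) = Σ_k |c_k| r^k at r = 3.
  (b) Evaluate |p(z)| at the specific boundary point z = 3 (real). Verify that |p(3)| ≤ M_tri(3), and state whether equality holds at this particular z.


Coefficients: c_0 = -1, c_1 = -1, c_2 = 1, c_3 = -3, c_4 = -2. Radius r = 3.
Part (a). Triangle bound: M_tri(r) = Σ_k |c_k| r^k
  = |-1|·3^0 + |-1|·3^1 + |1|·3^2 + |-3|·3^3 + |-2|·3^4
  = 1 + 3 + 9 + 81 + 162 = 256.
This bounds M(r) := max_{|z|=r} |p(z)| from above; equality holds iff all terms c_k z^k can be made to align in phase at a single z on |z|=r.
Part (b). At z = 3 (real, on the circle |z| = r):
  p(3) = (-1)·3^0 + (-1)·3^1 + (1)·3^2 + (-3)·3^3 + (-2)·3^4 = -238.
  |p(3)| = 238.
Check: |p(3)| = 238 ≤ 256 = M_tri(3). ✓ Equality does not hold at z = 3 (the coefficients have mixed signs, so the terms do not all align in phase there).

M_tri(3) = 256; |p(3)| = 238; equality at z=3: no.


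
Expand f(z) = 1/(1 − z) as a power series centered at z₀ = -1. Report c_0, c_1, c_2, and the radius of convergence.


Let w = z − z₀, so z = z₀ + w.
Then 1 − z = 1 − (z₀ + w) = (1 − z₀) − w = 2 − w.
f(z) = 1/(2 − w) = (1/(2)) · 1/(1 − w/(2)) = Σ_{n≥0} w^n / (2)^(n+1).
So c_n = 1/(2)^(n+1):
  c_0 = 1/(2)^1 = 1/2.
  c_1 = 1/(2)^2 = 1/4.
  c_2 = 1/(2)^3 = 1/8.
The series is valid for |w/d| < 1, i.e. |z − z₀| < |d|.
Radius of convergence: R = |1 − z₀| = |2| = 2 (distance from z₀ to the singularity z = 1).

c_0 = 1/2, c_1 = 1/4, c_2 = 1/8; R = 2.


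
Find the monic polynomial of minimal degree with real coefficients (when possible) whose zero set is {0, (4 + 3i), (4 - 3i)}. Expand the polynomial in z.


The polynomial is p(z) = ∏_{α ∈ S} (z − α), where S = {0, (4 + 3i), (4 - 3i)}.
Expanding the product yields: p(z) = z^3 -8·z^2 + 25·z.
Note conjugate pairs combine to real quadratics: (z − (4+3i))(z − (4−3i)) = z² − 8z + 25.
The resulting polynomial has degree 3 and real coefficients as required.

p(z) = z^3 -8·z^2 + 25·z.


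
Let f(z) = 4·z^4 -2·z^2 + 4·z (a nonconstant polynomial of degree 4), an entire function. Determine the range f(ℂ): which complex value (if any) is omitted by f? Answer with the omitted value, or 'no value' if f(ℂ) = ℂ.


Little Picard bounds the complement of f(ℂ) to at most one point.
For every w ∈ ℂ, the equation p(z) − w = 0 is a nonconstant polynomial in z and hence has at least one root by the fundamental theorem of algebra. So p is surjective onto ℂ, omitting no value.

Omitted value: no value.


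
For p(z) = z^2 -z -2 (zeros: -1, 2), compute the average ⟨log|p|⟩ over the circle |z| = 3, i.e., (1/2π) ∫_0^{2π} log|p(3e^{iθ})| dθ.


Zeros: -1, 2; r = 3.
Inside |z| < r: -1, 2. Outside (|z| ≥ r): ∅.
p(0) = -2, so log|p(0)| = log(2) = 0.6931.
Apply Jensen: I(r) = log|p(0)| + Σ_k log(r/|z_k|), summed over zeros inside |z| < r.
  log(r/|z_k|) for z_k = -1: log(3/1) = 1.0986
  log(r/|z_k|) for z_k = 2: log(3/2) = 0.4055
Sum over inside zeros: 1.5041.
I(r) = log|p(0)| + (inside sum) = 0.6931 + 1.5041 = 2.1972.
Closed form (all zeros inside, monic): I(r) = n·log(r) = 2·log(3) = 2.1972. ✓

I(r) ≈ 2.1972.


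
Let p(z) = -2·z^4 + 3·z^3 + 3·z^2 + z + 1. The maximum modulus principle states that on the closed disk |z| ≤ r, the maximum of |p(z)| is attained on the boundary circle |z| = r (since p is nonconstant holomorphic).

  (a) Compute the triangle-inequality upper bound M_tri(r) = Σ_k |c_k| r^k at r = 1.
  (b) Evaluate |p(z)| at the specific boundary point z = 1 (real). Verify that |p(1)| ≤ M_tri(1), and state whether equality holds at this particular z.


Coefficients: c_0 = 1, c_1 = 1, c_2 = 3, c_3 = 3, c_4 = -2. Radius r = 1.
Part (a). Triangle bound: M_tri(r) = Σ_k |c_k| r^k
  = |1|·1^0 + |1|·1^1 + |3|·1^2 + |3|·1^3 + |-2|·1^4
  = 1 + 1 + 3 + 3 + 2 = 10.
This bounds M(r) := max_{|z|=r} |p(z)| from above; equality holds iff all terms c_k z^k can be made to align in phase at a single z on |z|=r.
Part (b). At z = 1 (real, on the circle |z| = r):
  p(1) = (1)·1^0 + (1)·1^1 + (3)·1^2 + (3)·1^3 + (-2)·1^4 = 6.
  |p(1)| = 6.
Check: |p(1)| = 6 ≤ 10 = M_tri(1). ✓ Equality does not hold at z = 1 (the coefficients have mixed signs, so the terms do not all align in phase there).

M_tri(1) = 10; |p(1)| = 6; equality at z=1: no.


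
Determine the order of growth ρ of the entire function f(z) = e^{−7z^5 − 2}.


|e^{−7z^5 − 2}| = e^{Re(-7·z^5) + -2} ≤ e^{7|z|^5 + -2} = e^{7r^5 + -2} on |z| = r, so ρ ≤ 5. Choosing z on |z|=r so that -7·z^5 is real positive (always possible by picking arg z appropriately) gives |f(z)| = e^{7r^5 + -2}, matching the bound. The additive constant -2 does not affect log log M(r) ~ 5·log r. Hence ρ = 5.
Therefore ρ = 5.

Order ρ = 5.


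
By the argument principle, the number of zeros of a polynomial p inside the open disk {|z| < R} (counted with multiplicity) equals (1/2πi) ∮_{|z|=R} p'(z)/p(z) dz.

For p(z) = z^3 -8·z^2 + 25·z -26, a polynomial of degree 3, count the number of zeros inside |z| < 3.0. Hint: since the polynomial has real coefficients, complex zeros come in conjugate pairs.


The zeros of p are: (3 + 2i), (3 - 2i), 2.
Their magnitudes are: 3.606, 3.606, 2.
Zeros with |z| < R = 3.0: 2.
Count = 1.
By the argument principle, (1/2πi) ∮_{|z|=R} p'(z)/p(z) dz equals exactly this count.

Number of zeros inside |z| < 3.0: 1.


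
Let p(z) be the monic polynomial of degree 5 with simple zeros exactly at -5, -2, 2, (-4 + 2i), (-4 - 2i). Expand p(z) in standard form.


The polynomial is p(z) = ∏_{α ∈ S} (z − α), where S = {-5, -2, 2, (-4 + 2i), (-4 - 2i)}.
Expanding the product yields: p(z) = z^5 + 13·z^4 + 56·z^3 + 48·z^2 -240·z -400.
Note conjugate pairs combine to real quadratics: (z − (-4+2i))(z − (-4−2i)) = z² + 8z + 20.
The resulting polynomial has degree 5 and real coefficients as required.

p(z) = z^5 + 13·z^4 + 56·z^3 + 48·z^2 -240·z -400.


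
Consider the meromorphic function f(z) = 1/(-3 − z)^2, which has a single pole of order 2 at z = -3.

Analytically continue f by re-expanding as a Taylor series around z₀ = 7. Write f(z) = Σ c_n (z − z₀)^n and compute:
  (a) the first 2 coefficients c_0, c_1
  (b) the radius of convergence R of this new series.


Let w = z − z₀, so z = z₀ + w.
Then -3 − z = -3 − (z₀ + w) = (-3 − z₀) − w = -10 − w.
f(z) = 1/(-10 − w)^2 = (1/(-10)^2) · (1 − w/(-10))^{−2}.
By the binomial series (1−u)^{−2} = Σ_{n≥0} C(n+1, 1) u^n for |u|<1, with u = w/(-10):
  c_n = C(n+1, 1) / (-10)^(n+2).
  c_0 = 1/(-10)^2 = 1/100.
  c_1 = 2/(-10)^3 = -1/500.
The series is valid for |w/d| < 1, i.e. |z − z₀| < |d|.
Radius of convergence: R = |-3 − z₀| = |-10| = 10 (distance from z₀ to the singularity z = -3).

c_0 = 1/100, c_1 = -1/500; R = 10.


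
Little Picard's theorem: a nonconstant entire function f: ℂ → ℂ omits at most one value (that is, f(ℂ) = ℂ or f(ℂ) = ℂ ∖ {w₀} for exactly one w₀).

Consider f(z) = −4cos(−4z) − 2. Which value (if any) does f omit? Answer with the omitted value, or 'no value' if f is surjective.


Little Picard bounds the complement of f(ℂ) to at most one point.
cos is entire and surjective onto ℂ: for every w ∈ ℂ, cos(ζ) = w has a solution ζ ∈ ℂ (e.g., via the complex inverse arccos). With ζ = −4z this gives z = ζ/(-4). Then -4·cos(−4z) takes every value in -4·ℂ = ℂ, and adding -2 is a bijection of ℂ. So f is surjective and omits no value. (Note: only on the real line is cos bounded by [−1, 1].)

Omitted value: no value.


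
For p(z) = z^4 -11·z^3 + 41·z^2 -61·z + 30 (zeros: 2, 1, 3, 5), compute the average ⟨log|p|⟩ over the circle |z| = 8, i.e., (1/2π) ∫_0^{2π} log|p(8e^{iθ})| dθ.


Zeros: 1, 2, 3, 5; r = 8.
Inside |z| < r: 1, 2, 3, 5. Outside (|z| ≥ r): ∅.
p(0) = 30, so log|p(0)| = log(30) = 3.4012.
Apply Jensen: I(r) = log|p(0)| + Σ_k log(r/|z_k|), summed over zeros inside |z| < r.
  log(r/|z_k|) for z_k = 2: log(8/2) = 1.3863
  log(r/|z_k|) for z_k = 1: log(8/1) = 2.0794
  log(r/|z_k|) for z_k = 3: log(8/3) = 0.9808
  log(r/|z_k|) for z_k = 5: log(8/5) = 0.4700
Sum over inside zeros: 4.9166.
I(r) = log|p(0)| + (inside sum) = 3.4012 + 4.9166 = 8.3178.
Closed form (all zeros inside, monic): I(r) = n·log(r) = 4·log(8) = 8.3178. ✓

I(r) ≈ 8.3178.


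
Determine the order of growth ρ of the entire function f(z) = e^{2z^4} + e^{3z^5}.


Each summand is entire of order 4 and 5 respectively (as in the single-exponential case). The order of a sum is at most the max of the orders, so ρ ≤ 5. For the lower bound: on |z|=r choose arg z so that 3z^5 is real positive; then |e^{3z^5}| = e^{3r^5} while |e^{2z^4}| ≤ e^{2r^4} = o(e^{3r^5}). So |f| ≥ e^{3r^5}(1 − o(1)) and ρ ≥ 5. Hence ρ = max(4, 5) = 5.
Therefore ρ = 5.

Order ρ = 5.


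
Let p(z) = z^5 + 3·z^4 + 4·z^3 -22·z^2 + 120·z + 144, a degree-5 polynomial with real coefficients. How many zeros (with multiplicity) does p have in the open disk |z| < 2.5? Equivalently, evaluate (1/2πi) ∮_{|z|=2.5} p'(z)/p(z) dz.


The zeros of p are: (2 + 2i), (2 - 2i), -1, (-3 + 3i), (-3 - 3i).
Their magnitudes are: 2.828, 2.828, 1, 4.243, 4.243.
Zeros with |z| < R = 2.5: -1.
Count = 1.
By the argument principle, (1/2πi) ∮_{|z|=R} p'(z)/p(z) dz equals exactly this count.

Number of zeros inside |z| < 2.5: 1.


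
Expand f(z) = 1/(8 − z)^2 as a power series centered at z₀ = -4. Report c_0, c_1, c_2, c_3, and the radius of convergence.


Let w = z − z₀, so z = z₀ + w.
Then 8 − z = 8 − (z₀ + w) = (8 − z₀) − w = 12 − w.
f(z) = 1/(12 − w)^2 = (1/(12)^2) · (1 − w/(12))^{−2}.
By the binomial series (1−u)^{−2} = Σ_{n≥0} C(n+1, 1) u^n for |u|<1, with u = w/(12):
  c_n = C(n+1, 1) / (12)^(n+2).
  c_0 = 1/(12)^2 = 1/144.
  c_1 = 2/(12)^3 = 1/864.
  c_2 = 3/(12)^4 = 1/6912.
  c_3 = 4/(12)^5 = 1/62208.
The series is valid for |w/d| < 1, i.e. |z − z₀| < |d|.
Radius of convergence: R = |8 − z₀| = |12| = 12 (distance from z₀ to the singularity z = 8).

c_0 = 1/144, c_1 = 1/864, c_2 = 1/6912, c_3 = 1/62208; R = 12.


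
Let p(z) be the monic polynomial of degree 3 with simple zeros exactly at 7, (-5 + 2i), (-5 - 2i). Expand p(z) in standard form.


The polynomial is p(z) = ∏_{α ∈ S} (z − α), where S = {7, (-5 + 2i), (-5 - 2i)}.
Expanding the product yields: p(z) = z^3 + 3·z^2 -41·z -203.
Note conjugate pairs combine to real quadratics: (z − (-5+2i))(z − (-5−2i)) = z² + 10z + 29.
The resulting polynomial has degree 3 and real coefficients as required.

p(z) = z^3 + 3·z^2 -41·z -203.


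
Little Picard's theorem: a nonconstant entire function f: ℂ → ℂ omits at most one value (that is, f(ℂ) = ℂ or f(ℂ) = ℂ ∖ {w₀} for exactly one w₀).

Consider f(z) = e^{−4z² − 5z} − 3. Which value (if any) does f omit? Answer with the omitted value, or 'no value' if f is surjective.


Little Picard bounds the complement of f(ℂ) to at most one point.
The exponent g(z) = −4z² − 5z is a nonconstant polynomial, hence surjective onto ℂ. So e^{g(z)} takes every value in {e^w : w ∈ ℂ} = ℂ ∖ {0}. Adding -3 shifts the range to ℂ ∖ {-3}. f omits exactly -3.

Omitted value: -3.


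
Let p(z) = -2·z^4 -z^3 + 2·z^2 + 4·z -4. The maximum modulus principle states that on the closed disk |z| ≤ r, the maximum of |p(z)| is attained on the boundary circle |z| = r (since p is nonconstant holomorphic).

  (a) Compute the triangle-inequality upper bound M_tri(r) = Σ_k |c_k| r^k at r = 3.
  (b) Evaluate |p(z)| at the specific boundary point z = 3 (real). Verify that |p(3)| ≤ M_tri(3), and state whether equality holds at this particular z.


Coefficients: c_0 = -4, c_1 = 4, c_2 = 2, c_3 = -1, c_4 = -2. Radius r = 3.
Part (a). Triangle bound: M_tri(r) = Σ_k |c_k| r^k
  = |-4|·3^0 + |4|·3^1 + |2|·3^2 + |-1|·3^3 + |-2|·3^4
  = 4 + 12 + 18 + 27 + 162 = 223.
This bounds M(r) := max_{|z|=r} |p(z)| from above; equality holds iff all terms c_k z^k can be made to align in phase at a single z on |z|=r.
Part (b). At z = 3 (real, on the circle |z| = r):
  p(3) = (-4)·3^0 + (4)·3^1 + (2)·3^2 + (-1)·3^3 + (-2)·3^4 = -163.
  |p(3)| = 163.
Check: |p(3)| = 163 ≤ 223 = M_tri(3). ✓ Equality does not hold at z = 3 (the coefficients have mixed signs, so the terms do not all align in phase there).

M_tri(3) = 223; |p(3)| = 163; equality at z=3: no.


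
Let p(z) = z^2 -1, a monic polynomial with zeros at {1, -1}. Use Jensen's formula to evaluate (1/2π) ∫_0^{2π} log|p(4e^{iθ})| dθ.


Zeros: -1, 1; r = 4.
Inside |z| < r: -1, 1. Outside (|z| ≥ r): ∅.
p(0) = -1, so log|p(0)| = log(1) = 0.0000.
Apply Jensen: I(r) = log|p(0)| + Σ_k log(r/|z_k|), summed over zeros inside |z| < r.
  log(r/|z_k|) for z_k = 1: log(4/1) = 1.3863
  log(r/|z_k|) for z_k = -1: log(4/1) = 1.3863
Sum over inside zeros: 2.7726.
I(r) = log|p(0)| + (inside sum) = 0.0000 + 2.7726 = 2.7726.
Closed form (all zeros inside, monic): I(r) = n·log(r) = 2·log(4) = 2.7726. ✓

I(r) ≈ 2.7726.


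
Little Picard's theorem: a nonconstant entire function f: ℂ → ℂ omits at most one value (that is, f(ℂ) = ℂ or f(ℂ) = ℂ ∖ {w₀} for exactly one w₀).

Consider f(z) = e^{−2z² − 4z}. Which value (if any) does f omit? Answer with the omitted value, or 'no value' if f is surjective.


Little Picard bounds the complement of f(ℂ) to at most one point.
The exponent g(z) = −2z² − 4z is a nonconstant polynomial, hence surjective onto ℂ. So e^{g(z)} takes every value in {e^w : w ∈ ℂ} = ℂ ∖ {0}. Adding 0 shifts the range to ℂ ∖ {0}. f omits exactly 0.

Omitted value: 0.


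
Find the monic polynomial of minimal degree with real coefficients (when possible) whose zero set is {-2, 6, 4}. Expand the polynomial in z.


The polynomial is p(z) = ∏_{α ∈ S} (z − α), where S = {-2, 6, 4}.
Expanding the product yields: p(z) = z^3 -8·z^2 + 4·z + 48.
The resulting polynomial has degree 3 and real coefficients as required.

p(z) = z^3 -8·z^2 + 4·z + 48.


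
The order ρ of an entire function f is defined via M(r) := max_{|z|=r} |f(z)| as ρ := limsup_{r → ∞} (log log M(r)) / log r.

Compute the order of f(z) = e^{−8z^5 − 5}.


|e^{−8z^5 − 5}| = e^{Re(-8·z^5) + -5} ≤ e^{8|z|^5 + -5} = e^{8r^5 + -5} on |z| = r, so ρ ≤ 5. Choosing z on |z|=r so that -8·z^5 is real positive (always possible by picking arg z appropriately) gives |f(z)| = e^{8r^5 + -5}, matching the bound. The additive constant -5 does not affect log log M(r) ~ 5·log r. Hence ρ = 5.
Therefore ρ = 5.

Order ρ = 5.


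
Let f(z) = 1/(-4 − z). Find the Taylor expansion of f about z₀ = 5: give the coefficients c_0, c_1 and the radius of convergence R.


Let w = z − z₀, so z = z₀ + w.
Then -4 − z = -4 − (z₀ + w) = (-4 − z₀) − w = -9 − w.
f(z) = 1/(-9 − w) = (1/(-9)) · 1/(1 − w/(-9)) = Σ_{n≥0} w^n / (-9)^(n+1).
So c_n = 1/(-9)^(n+1):
  c_0 = 1/(-9)^1 = -1/9.
  c_1 = 1/(-9)^2 = 1/81.
The series is valid for |w/d| < 1, i.e. |z − z₀| < |d|.
Radius of convergence: R = |-4 − z₀| = |-9| = 9 (distance from z₀ to the singularity z = -4).

c_0 = -1/9, c_1 = 1/81; R = 9.


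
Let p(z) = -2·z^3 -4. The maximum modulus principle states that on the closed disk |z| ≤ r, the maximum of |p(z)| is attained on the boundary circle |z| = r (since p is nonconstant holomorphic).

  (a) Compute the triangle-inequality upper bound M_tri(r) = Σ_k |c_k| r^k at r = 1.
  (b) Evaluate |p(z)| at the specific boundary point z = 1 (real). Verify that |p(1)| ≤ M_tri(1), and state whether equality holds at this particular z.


Coefficients: c_0 = -4, c_1 = 0, c_2 = 0, c_3 = -2. Radius r = 1.
Part (a). Triangle bound: M_tri(r) = Σ_k |c_k| r^k
  = |-4|·1^0 + |0|·1^1 + |0|·1^2 + |-2|·1^3
  = 4 + 0 + 0 + 2 = 6.
This bounds M(r) := max_{|z|=r} |p(z)| from above; equality holds iff all terms c_k z^k can be made to align in phase at a single z on |z|=r.
Part (b). At z = 1 (real, on the circle |z| = r):
  p(1) = (-4)·1^0 + (0)·1^1 + (0)·1^2 + (-2)·1^3 = -6.
  |p(1)| = 6.
Since all nonzero coefficients share the same sign, |p(1)| = 6 = M_tri(1); the triangle bound is attained at z = 1, so in fact M(r) = 6.

M_tri(1) = 6; |p(1)| = 6; equality at z=1: yes.


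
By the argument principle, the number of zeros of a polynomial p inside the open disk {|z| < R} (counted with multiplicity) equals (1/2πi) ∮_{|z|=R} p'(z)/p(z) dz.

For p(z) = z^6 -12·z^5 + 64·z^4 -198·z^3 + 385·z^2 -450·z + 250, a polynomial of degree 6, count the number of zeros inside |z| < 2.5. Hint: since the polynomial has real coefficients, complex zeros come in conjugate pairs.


The zeros of p are: (2 + 1i), (2 - 1i), (3 + 1i), (3 - 1i), (1 + 2i), (1 - 2i).
Their magnitudes are: 2.236, 2.236, 3.162, 3.162, 2.236, 2.236.
Zeros with |z| < R = 2.5: (2 + 1i), (2 - 1i), (1 + 2i), (1 - 2i).
Count = 4.
By the argument principle, (1/2πi) ∮_{|z|=R} p'(z)/p(z) dz equals exactly this count.

Number of zeros inside |z| < 2.5: 4.


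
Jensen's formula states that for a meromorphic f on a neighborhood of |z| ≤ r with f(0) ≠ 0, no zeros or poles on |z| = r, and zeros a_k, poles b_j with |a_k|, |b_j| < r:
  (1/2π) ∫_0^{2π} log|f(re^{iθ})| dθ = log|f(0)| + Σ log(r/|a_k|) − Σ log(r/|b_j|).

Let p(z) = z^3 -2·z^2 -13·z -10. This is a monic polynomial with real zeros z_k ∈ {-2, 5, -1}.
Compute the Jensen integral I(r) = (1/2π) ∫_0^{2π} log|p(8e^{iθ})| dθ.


Zeros: -2, -1, 5; r = 8.
Inside |z| < r: -2, -1, 5. Outside (|z| ≥ r): ∅.
p(0) = -10, so log|p(0)| = log(10) = 2.3026.
Apply Jensen: I(r) = log|p(0)| + Σ_k log(r/|z_k|), summed over zeros inside |z| < r.
  log(r/|z_k|) for z_k = -2: log(8/2) = 1.3863
  log(r/|z_k|) for z_k = 5: log(8/5) = 0.4700
  log(r/|z_k|) for z_k = -1: log(8/1) = 2.0794
Sum over inside zeros: 3.9357.
I(r) = log|p(0)| + (inside sum) = 2.3026 + 3.9357 = 6.2383.
Closed form (all zeros inside, monic): I(r) = n·log(r) = 3·log(8) = 6.2383. ✓

I(r) ≈ 6.2383.


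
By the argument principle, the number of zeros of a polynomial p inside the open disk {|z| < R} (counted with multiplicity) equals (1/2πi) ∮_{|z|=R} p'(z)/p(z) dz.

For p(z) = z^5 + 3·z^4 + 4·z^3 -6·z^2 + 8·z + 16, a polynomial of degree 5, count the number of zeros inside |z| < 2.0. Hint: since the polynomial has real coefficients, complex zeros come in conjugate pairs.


The zeros of p are: -1, (1 + 1i), (1 - 1i), (-2 + 2i), (-2 - 2i).
Their magnitudes are: 1, 1.414, 1.414, 2.828, 2.828.
Zeros with |z| < R = 2.0: -1, (1 + 1i), (1 - 1i).
Count = 3.
By the argument principle, (1/2πi) ∮_{|z|=R} p'(z)/p(z) dz equals exactly this count.

Number of zeros inside |z| < 2.0: 3.


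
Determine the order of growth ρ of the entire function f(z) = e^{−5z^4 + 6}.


|e^{−5z^4 + 6}| = e^{Re(-5·z^4) + 6} ≤ e^{5|z|^4 + 6} = e^{5r^4 + 6} on |z| = r, so ρ ≤ 4. Choosing z on |z|=r so that -5·z^4 is real positive (always possible by picking arg z appropriately) gives |f(z)| = e^{5r^4 + 6}, matching the bound. The additive constant 6 does not affect log log M(r) ~ 4·log r. Hence ρ = 4.
Therefore ρ = 4.

Order ρ = 4.


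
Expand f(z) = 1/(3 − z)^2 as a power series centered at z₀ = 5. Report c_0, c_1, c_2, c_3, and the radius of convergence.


Let w = z − z₀, so z = z₀ + w.
Then 3 − z = 3 − (z₀ + w) = (3 − z₀) − w = -2 − w.
f(z) = 1/(-2 − w)^2 = (1/(-2)^2) · (1 − w/(-2))^{−2}.
By the binomial series (1−u)^{−2} = Σ_{n≥0} C(n+1, 1) u^n for |u|<1, with u = w/(-2):
  c_n = C(n+1, 1) / (-2)^(n+2).
  c_0 = 1/(-2)^2 = 1/4.
  c_1 = 2/(-2)^3 = -1/4.
  c_2 = 3/(-2)^4 = 3/16.
  c_3 = 4/(-2)^5 = -1/8.
The series is valid for |w/d| < 1, i.e. |z − z₀| < |d|.
Radius of convergence: R = |3 − z₀| = |-2| = 2 (distance from z₀ to the singularity z = 3).

c_0 = 1/4, c_1 = -1/4, c_2 = 3/16, c_3 = -1/8; R = 2.


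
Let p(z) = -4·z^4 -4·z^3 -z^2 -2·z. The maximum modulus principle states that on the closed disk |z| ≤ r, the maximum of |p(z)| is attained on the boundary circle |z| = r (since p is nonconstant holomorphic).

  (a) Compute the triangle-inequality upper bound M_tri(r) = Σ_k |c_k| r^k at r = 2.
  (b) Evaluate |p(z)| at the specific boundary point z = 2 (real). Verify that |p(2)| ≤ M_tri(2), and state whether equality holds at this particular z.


Coefficients: c_0 = 0, c_1 = -2, c_2 = -1, c_3 = -4, c_4 = -4. Radius r = 2.
Part (a). Triangle bound: M_tri(r) = Σ_k |c_k| r^k
  = |0|·2^0 + |-2|·2^1 + |-1|·2^2 + |-4|·2^3 + |-4|·2^4
  = 0 + 4 + 4 + 32 + 64 = 104.
This bounds M(r) := max_{|z|=r} |p(z)| from above; equality holds iff all terms c_k z^k can be made to align in phase at a single z on |z|=r.
Part (b). At z = 2 (real, on the circle |z| = r):
  p(2) = (0)·2^0 + (-2)·2^1 + (-1)·2^2 + (-4)·2^3 + (-4)·2^4 = -104.
  |p(2)| = 104.
Since all nonzero coefficients share the same sign, |p(2)| = 104 = M_tri(2); the triangle bound is attained at z = 2, so in fact M(r) = 104.

M_tri(2) = 104; |p(2)| = 104; equality at z=2: yes.


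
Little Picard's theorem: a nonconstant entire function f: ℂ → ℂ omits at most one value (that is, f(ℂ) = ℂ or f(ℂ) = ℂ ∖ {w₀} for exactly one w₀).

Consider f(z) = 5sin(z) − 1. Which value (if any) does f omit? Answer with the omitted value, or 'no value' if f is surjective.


Little Picard bounds the complement of f(ℂ) to at most one point.
sin is entire and surjective onto ℂ: for every w ∈ ℂ, sin(ζ) = w has a solution ζ ∈ ℂ (e.g., via the complex inverse arcsin). With ζ = z this gives z = ζ/(1). Then 5·sin(z) takes every value in 5·ℂ = ℂ, and adding -1 is a bijection of ℂ. So f is surjective and omits no value. (Note: only on the real line is sin bounded by [−1, 1].)

Omitted value: no value.


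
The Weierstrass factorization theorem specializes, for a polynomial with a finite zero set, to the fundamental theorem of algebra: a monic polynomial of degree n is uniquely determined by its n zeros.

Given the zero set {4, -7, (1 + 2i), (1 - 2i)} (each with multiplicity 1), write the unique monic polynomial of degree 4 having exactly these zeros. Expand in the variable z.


The polynomial is p(z) = ∏_{α ∈ S} (z − α), where S = {4, -7, (1 + 2i), (1 - 2i)}.
Expanding the product yields: p(z) = z^4 + z^3 -29·z^2 + 71·z -140.
Note conjugate pairs combine to real quadratics: (z − (1+2i))(z − (1−2i)) = z² − 2z + 5.
The resulting polynomial has degree 4 and real coefficients as required.

p(z) = z^4 + z^3 -29·z^2 + 71·z -140.
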